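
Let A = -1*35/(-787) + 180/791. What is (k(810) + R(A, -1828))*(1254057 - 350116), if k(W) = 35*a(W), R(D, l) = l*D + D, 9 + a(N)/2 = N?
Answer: 4467422973434625/88931 ≈ 5.0235e+10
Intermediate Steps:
a(N) = -18 + 2*N
A = 169345/622517 (A = -35*(-1/787) + 180*(1/791) = 35/787 + 180/791 = 169345/622517 ≈ 0.27203)
R(D, l) = D + D*l (R(D, l) = D*l + D = D + D*l)
k(W) = -630 + 70*W (k(W) = 35*(-18 + 2*W) = -630 + 70*W)
(k(810) + R(A, -1828))*(1254057 - 350116) = ((-630 + 70*810) + 169345*(1 - 1828)/622517)*(1254057 - 350116) = ((-630 + 56700) + (169345/622517)*(-1827))*903941 = (56070 - 44199045/88931)*903941 = (4942162125/88931)*903941 = 4467422973434625/88931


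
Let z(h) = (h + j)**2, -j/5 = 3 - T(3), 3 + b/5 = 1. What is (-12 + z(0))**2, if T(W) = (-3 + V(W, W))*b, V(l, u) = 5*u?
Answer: 143045073369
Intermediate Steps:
b = -10 (b = -15 + 5*1 = -15 + 5 = -10)
T(W) = 30 - 50*W (T(W) = (-3 + 5*W)*(-10) = 30 - 50*W)
j = -615 (j = -5*(3 - (30 - 50*3)) = -5*(3 - (30 - 150)) = -5*(3 - 1*(-120)) = -5*(3 + 120) = -5*123 = -615)
z(h) = (-615 + h)**2 (z(h) = (h - 615)**2 = (-615 + h)**2)
(-12 + z(0))**2 = (-12 + (-615 + 0)**2)**2 = (-12 + (-615)**2)**2 = (-12 + 378225)**2 = 378213**2 = 143045073369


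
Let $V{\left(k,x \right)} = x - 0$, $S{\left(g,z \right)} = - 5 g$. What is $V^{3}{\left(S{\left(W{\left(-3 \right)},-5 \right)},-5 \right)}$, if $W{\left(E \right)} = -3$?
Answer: $-125$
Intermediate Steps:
$V{\left(k,x \right)} = x$ ($V{\left(k,x \right)} = x + 0 = x$)
$V^{3}{\left(S{\left(W{\left(-3 \right)},-5 \right)},-5 \right)} = \left(-5\right)^{3} = -125$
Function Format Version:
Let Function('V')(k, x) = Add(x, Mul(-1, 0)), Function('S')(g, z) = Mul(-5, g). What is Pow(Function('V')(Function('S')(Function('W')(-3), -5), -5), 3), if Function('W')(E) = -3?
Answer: -125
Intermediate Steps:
Function('V')(k, x) = x (Function('V')(k, x) = Add(x, 0) = x)
Pow(Function('V')(Function('S')(Function('W')(-3), -5), -5), 3) = Pow(-5, 3) = -125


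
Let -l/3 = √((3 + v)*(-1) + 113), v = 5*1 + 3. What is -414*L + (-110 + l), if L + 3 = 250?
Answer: -102368 - 3*√102 ≈ -1.0240e+5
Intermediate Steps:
v = 8 (v = 5 + 3 = 8)
L = 247 (L = -3 + 250 = 247)
l = -3*√102 (l = -3*√((3 + 8)*(-1) + 113) = -3*√(11*(-1) + 113) = -3*√(-11 + 113) = -3*√102 ≈ -30.299)
-414*L + (-110 + l) = -414*247 + (-110 - 3*√102) = -102258 + (-110 - 3*√102) = -102368 - 3*√102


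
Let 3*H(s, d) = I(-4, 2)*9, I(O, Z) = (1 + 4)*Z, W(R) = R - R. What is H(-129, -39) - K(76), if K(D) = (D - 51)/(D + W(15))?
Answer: 2255/76 ≈ 29.671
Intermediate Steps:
W(R) = 0
I(O, Z) = 5*Z
H(s, d) = 30 (H(s, d) = ((5*2)*9)/3 = (10*9)/3 = (⅓)*90 = 30)
K(D) = (-51 + D)/D (K(D) = (D - 51)/(D + 0) = (-51 + D)/D)
H(-129, -39) - K(76) = 30 - (-51 + 76)/76 = 30 - 25/76 = 2255/76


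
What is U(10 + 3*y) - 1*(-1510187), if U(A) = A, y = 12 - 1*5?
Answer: 1510218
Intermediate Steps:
y = 7 (y = 12 - 5 = 7)
U(10 + 3*y) - 1*(-1510187) = (10 + 3*7) - 1*(-1510187) = (10 + 21) + 1510187 = 31 + 1510187 = 1510218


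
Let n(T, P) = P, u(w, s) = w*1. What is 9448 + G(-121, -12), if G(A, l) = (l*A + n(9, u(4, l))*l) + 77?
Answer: 10929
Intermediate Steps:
u(w, s) = w
G(A, l) = 77 + 4*l + A*l (G(A, l) = (l*A + 4*l) + 77 = (A*l + 4*l) + 77 = (4*l + A*l) + 77 = 77 + 4*l + A*l)
9448 + G(-121, -12) = 9448 + (77 + 4*(-12) - 121*(-12)) = 9448 + (77 - 48 + 1452) = 9448 + 1481 = 10929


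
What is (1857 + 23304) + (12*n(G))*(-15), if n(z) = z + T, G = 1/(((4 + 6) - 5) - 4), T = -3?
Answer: 25521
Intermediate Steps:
G = 1 (G = 1/((10 - 5) - 4) = 1/(5 - 4) = 1/1 = 1)
n(z) = -3 + z (n(z) = z - 3 = -3 + z)
(1857 + 23304) + (12*n(G))*(-15) = (1857 + 23304) + (12*(-3 + 1))*(-15) = 25161 + (12*(-2))*(-15) = 25161 - 24*(-15) = 25161 + 360 = 25521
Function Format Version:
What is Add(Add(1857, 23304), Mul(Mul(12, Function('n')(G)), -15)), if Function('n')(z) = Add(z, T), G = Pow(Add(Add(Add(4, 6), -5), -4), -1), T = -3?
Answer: 25521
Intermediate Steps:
G = 1 (G = Pow(Add(Add(10, -5), -4), -1) = Pow(Add(5, -4), -1) = Pow(1, -1) = 1)
Function('n')(z) = Add(-3, z) (Function('n')(z) = Add(z, -3) = Add(-3, z))
Add(Add(1857, 23304), Mul(Mul(12, Function('n')(G)), -15)) = Add(Add(1857, 23304), Mul(Mul(12, Add(-3, 1)), -15)) = Add(25161, Mul(Mul(12, -2), -15)) = Add(25161, Mul(-24, -15)) = Add(25161, 360) = 25521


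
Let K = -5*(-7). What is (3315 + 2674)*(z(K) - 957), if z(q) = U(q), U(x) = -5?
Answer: -5761418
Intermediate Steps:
K = 35
z(q) = -5
(3315 + 2674)*(z(K) - 957) = (3315 + 2674)*(-5 - 957) = 5989*(-962) = -5761418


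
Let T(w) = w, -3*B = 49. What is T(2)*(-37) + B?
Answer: -271/3 ≈ -90.333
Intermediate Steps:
B = -49/3 (B = -⅓*49 = -49/3 ≈ -16.333)
T(2)*(-37) + B = 2*(-37) - 49/3 = -74 - 49/3 = -271/3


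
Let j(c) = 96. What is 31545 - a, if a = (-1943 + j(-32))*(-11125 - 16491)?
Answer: -50975207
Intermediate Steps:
a = 51006752 (a = (-1943 + 96)*(-11125 - 16491) = -1847*(-27616) = 51006752)
31545 - a = 31545 - 1*51006752 = 31545 - 51006752 = -50975207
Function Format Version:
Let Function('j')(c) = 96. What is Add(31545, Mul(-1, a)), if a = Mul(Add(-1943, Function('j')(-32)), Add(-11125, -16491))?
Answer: -50975207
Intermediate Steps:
a = 51006752 (a = Mul(Add(-1943, 96), Add(-11125, -16491)) = Mul(-1847, -27616) = 51006752)
Add(31545, Mul(-1, a)) = Add(31545, Mul(-1, 51006752)) = Add(31545, -51006752) = -50975207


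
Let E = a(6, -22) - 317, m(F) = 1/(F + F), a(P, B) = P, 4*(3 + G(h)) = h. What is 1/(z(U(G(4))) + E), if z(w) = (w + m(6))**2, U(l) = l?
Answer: -144/44255 ≈ -0.0032539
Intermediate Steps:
G(h) = -3 + h/4
m(F) = 1/(2*F)
E = -311 (E = 6 - 317 = -311)
z(w) = (1/12 + w)**2 (z(w) = (w + (1/2)/6)**2 = (w + (1/2)*(1/6))**2 = (w + 1/12)**2 = (1/12 + w)**2)
1/(z(U(G(4))) + E) = 1/((1 + 12*(-3 + (1/4)*4))**2/144 - 311) = 1/((1 + 12*(-3 + 1))**2/144 - 311) = 1/((1 + 12*(-2))**2/144 - 311) = 1/((1 - 24)**2/144 - 311) = 1/((1/144)*(-23)**2 - 311) = 1/((1/144)*529 - 311) = 1/(529/144 - 311) = 1/(-44255/144) = -144/44255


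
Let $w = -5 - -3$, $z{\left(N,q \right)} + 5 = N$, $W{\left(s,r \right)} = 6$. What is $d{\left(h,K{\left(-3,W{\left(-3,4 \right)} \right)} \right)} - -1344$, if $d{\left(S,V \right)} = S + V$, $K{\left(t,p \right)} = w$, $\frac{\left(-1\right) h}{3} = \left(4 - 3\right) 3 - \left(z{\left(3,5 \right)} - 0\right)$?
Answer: $1327$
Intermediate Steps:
$z{\left(N,q \right)} = -5 + N$
$h = -15$ ($h = - 3 \left(\left(4 - 3\right) 3 - \left(\left(-5 + 3\right) - 0\right)\right) = - 3 \left(1 \cdot 3 - \left(-2 + 0\right)\right) = - 3 \left(3 - -2\right) = - 3 \left(3 + 2\right) = \left(-3\right) 5 = -15$)
$w = -2$ ($w = -5 + 3 = -2$)
$K{\left(t,p \right)} = -2$
$d{\left(h,K{\left(-3,W{\left(-3,4 \right)} \right)} \right)} - -1344 = \left(-15 - 2\right) - -1344 = -17 + 1344 = 1327$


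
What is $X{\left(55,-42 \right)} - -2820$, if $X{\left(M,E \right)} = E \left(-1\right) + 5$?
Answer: $2867$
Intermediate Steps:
$X{\left(M,E \right)} = 5 - E$ ($X{\left(M,E \right)} = - E + 5 = 5 - E$)
$X{\left(55,-42 \right)} - -2820 = \left(5 - -42\right) - -2820 = \left(5 + 42\right) + 2820 = 47 + 2820 = 2867$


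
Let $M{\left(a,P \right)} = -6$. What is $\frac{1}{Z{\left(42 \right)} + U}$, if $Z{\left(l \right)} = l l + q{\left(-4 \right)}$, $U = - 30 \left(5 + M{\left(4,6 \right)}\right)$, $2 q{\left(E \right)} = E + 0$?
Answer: $\frac{1}{1792} \approx 0.00055804$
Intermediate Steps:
$q{\left(E \right)} = \frac{E}{2}$ ($q{\left(E \right)} = \frac{E + 0}{2} = \frac{E}{2}$)
$U = 30$ ($U = - 30 \left(5 - 6\right) = \left(-30\right) \left(-1\right) = 30$)
$Z{\left(l \right)} = -2 + l^{2}$ ($Z{\left(l \right)} = l l + \frac{1}{2} \left(-4\right) = l^{2} - 2 = -2 + l^{2}$)
$\frac{1}{Z{\left(42 \right)} + U} = \frac{1}{\left(-2 + 42^{2}\right) + 30} = \frac{1}{\left(-2 + 1764\right) + 30} = \frac{1}{1762 + 30} = \frac{1}{1792}$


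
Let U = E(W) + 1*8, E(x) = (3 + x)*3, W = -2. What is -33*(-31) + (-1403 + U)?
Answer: -369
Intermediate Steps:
E(x) = 9 + 3*x
U = 11 (U = (9 + 3*(-2)) + 1*8 = (9 - 6) + 8 = 3 + 8 = 11)
-33*(-31) + (-1403 + U) = -33*(-31) + (-1403 + 11) = 1023 - 1392 = -369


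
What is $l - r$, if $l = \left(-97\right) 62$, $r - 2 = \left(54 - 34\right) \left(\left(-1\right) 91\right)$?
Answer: $-4196$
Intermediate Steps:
$r = -1818$ ($r = 2 + \left(54 - 34\right) \left(\left(-1\right) 91\right) = 2 + 20 \left(-91\right) = 2 - 1820 = -1818$)
$l = -6014$
$l - r = -6014 - -1818 = -6014 + 1818 = -4196$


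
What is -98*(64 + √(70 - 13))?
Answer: -6272 - 98*√57 ≈ -7011.9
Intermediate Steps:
-98*(64 + √(70 - 13)) = -98*(64 + √57) = -6272 - 98*√57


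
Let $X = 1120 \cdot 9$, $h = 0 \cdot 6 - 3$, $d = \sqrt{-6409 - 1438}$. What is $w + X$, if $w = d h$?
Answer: $10080 - 3 i \sqrt{7847} \approx 10080.0 - 265.75 i$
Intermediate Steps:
$d = i \sqrt{7847}$ ($d = \sqrt{-7847} = i \sqrt{7847} \approx 88.583 i$)
$h = -3$ ($h = 0 - 3 = -3$)
$X = 10080$
$w = - 3 i \sqrt{7847}$ ($w = i \sqrt{7847} \left(-3\right) = - 3 i \sqrt{7847} \approx - 265.75 i$)
$w + X = - 3 i \sqrt{7847} + 10080 = 10080 - 3 i \sqrt{7847}$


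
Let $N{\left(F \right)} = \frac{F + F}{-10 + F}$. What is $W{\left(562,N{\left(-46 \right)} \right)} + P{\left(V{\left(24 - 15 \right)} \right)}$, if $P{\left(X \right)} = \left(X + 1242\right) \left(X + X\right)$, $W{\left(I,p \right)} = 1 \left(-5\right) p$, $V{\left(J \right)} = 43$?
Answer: $\frac{1547025}{14} \approx 1.105 \cdot 10^{5}$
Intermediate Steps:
$N{\left(F \right)} = \frac{2 F}{-10 + F}$
$W{\left(I,p \right)} = - 5 p$
$P{\left(X \right)} = 2 X \left(1242 + X\right)$ ($P{\left(X \right)} = \left(1242 + X\right) 2 X = 2 X \left(1242 + X\right)$)
$W{\left(562,N{\left(-46 \right)} \right)} + P{\left(V{\left(24 - 15 \right)} \right)} = - 5 \cdot 2 \left(-46\right) \frac{1}{-10 - 46} + 2 \cdot 43 \left(1242 + 43\right) = - 5 \cdot 2 \left(-46\right) \frac{1}{-56} + 2 \cdot 43 \cdot 1285 = - 5 \cdot 2 \left(-46\right) \left(- \frac{1}{56}\right) + 110510 = \left(-5\right) \frac{23}{14} + 110510 = - \frac{115}{14} + 110510 = \frac{1547025}{14}$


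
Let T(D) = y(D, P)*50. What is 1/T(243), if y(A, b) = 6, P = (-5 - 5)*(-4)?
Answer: 1/300 ≈ 0.0033333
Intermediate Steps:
P = 40 (P = -10*(-4) = 40)
T(D) = 300 (T(D) = 6*50 = 300)
1/T(243) = 1/300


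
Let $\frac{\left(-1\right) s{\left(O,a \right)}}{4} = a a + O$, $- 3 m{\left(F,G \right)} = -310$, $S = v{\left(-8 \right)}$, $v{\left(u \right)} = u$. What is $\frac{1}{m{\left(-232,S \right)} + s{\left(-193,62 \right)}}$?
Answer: $- \frac{3}{43502} \approx -6.8962 \cdot 10^{-5}$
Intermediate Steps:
$S = -8$
$m{\left(F,G \right)} = \frac{310}{3}$ ($m{\left(F,G \right)} = \left(- \frac{1}{3}\right) \left(-310\right) = \frac{310}{3}$)
$s{\left(O,a \right)} = - 4 O - 4 a^{2}$ ($s{\left(O,a \right)} = - 4 \left(a a + O\right) = - 4 \left(a^{2} + O\right) = - 4 \left(O + a^{2}\right) = - 4 O - 4 a^{2}$)
$\frac{1}{m{\left(-232,S \right)} + s{\left(-193,62 \right)}} = \frac{1}{\frac{310}{3} - \left(-772 + 4 \cdot 62^{2}\right)} = \frac{1}{\frac{310}{3} + \left(772 - 15376\right)} = \frac{1}{\frac{310}{3} - 14604} = \frac{1}{- \frac{43502}{3}} = - \frac{3}{43502}$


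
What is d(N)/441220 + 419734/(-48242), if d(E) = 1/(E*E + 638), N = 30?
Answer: -142414982259999/16368422799560 ≈ -8.7006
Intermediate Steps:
d(E) = 1/(638 + E²) (d(E) = 1/(E² + 638) = 1/(638 + E²))
d(N)/441220 + 419734/(-48242) = 1/((638 + 30²)*441220) + 419734/(-48242) = (1/441220)/(638 + 900) + 419734*(-1/48242) = (1/441220)/1538 - 209867/24121 = (1/1538)*(1/441220) - 209867/24121 = 1/678596360 - 209867/24121 = -142414982259999/16368422799560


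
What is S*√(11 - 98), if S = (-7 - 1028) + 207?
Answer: -828*I*√87 ≈ -7723.1*I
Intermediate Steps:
S = -828 (S = -1035 + 207 = -828)
S*√(11 - 98) = -828*√(11 - 98) = -828*I*√87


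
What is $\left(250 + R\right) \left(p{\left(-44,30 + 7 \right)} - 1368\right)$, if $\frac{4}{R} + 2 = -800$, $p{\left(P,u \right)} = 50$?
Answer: $- \frac{132126864}{401} \approx -3.2949 \cdot 10^{5}$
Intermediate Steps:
$R = - \frac{2}{401}$ ($R = \frac{4}{-2 - 800} = \frac{4}{-802} = 4 \left(- \frac{1}{802}\right) = - \frac{2}{401} \approx -0.0049875$)
$\left(250 + R\right) \left(p{\left(-44,30 + 7 \right)} - 1368\right) = \left(250 - \frac{2}{401}\right) \left(50 - 1368\right) = \frac{100248}{401} \left(-1318\right) = - \frac{132126864}{401}$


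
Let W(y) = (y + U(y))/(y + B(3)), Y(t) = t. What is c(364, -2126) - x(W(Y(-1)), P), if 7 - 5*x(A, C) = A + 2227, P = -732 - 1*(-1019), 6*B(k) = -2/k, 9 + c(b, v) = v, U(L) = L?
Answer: -42266/25 ≈ -1690.6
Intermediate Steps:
c(b, v) = -9 + v
B(k) = -1/(3*k) (B(k) = (-2/k)/6 = -1/(3*k))
P = 287 (P = -732 + 1019 = 287)
W(y) = 2*y/(-1/9 + y) (W(y) = (y + y)/(y - 1/3/3) = (2*y)/(y - 1/3*1/3) = (2*y)/(y - 1/9) = (2*y)/(-1/9 + y) = 2*y/(-1/9 + y))
x(A, C) = -444 - A/5 (x(A, C) = 7/5 - (A + 2227)/5 = 7/5 - (2227 + A)/5 = 7/5 + (-2227/5 - A/5) = -444 - A/5)
c(364, -2126) - x(W(Y(-1)), P) = (-9 - 2126) - (-444 - 18*(-1)/(5*(-1 + 9*(-1)))) = -2135 - (-444 - 18*(-1)/(5*(-1 - 9))) = -2135 - (-444 - 18*(-1)/(5*(-10))) = -2135 - (-444 - 18*(-1)*(-1)/(5*10)) = -2135 - (-444 - 1/5*9/5) = -2135 - (-444 - 9/25) = -2135 - 1*(-11109/25) = -2135 + 11109/25 = -42266/25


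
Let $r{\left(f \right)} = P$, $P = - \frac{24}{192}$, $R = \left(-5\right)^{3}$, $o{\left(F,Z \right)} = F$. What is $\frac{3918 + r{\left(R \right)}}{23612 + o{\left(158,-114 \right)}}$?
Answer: $\frac{31343}{190160} \approx 0.16482$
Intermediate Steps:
$R = -125$
$P = - \frac{1}{8}$ ($P = \left(-24\right) \frac{1}{192} = - \frac{1}{8} \approx -0.125$)
$r{\left(f \right)} = - \frac{1}{8}$
$\frac{3918 + r{\left(R \right)}}{23612 + o{\left(158,-114 \right)}} = \frac{3918 - \frac{1}{8}}{23612 + 158} = \frac{31343}{8 \cdot 23770} = \frac{31343}{8} \cdot \frac{1}{23770} = \frac{31343}{190160}$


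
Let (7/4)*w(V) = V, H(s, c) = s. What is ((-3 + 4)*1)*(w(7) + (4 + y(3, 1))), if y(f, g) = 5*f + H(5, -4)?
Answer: 28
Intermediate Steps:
y(f, g) = 5 + 5*f (y(f, g) = 5*f + 5 = 5 + 5*f)
w(V) = 4*V/7
((-3 + 4)*1)*(w(7) + (4 + y(3, 1))) = ((-3 + 4)*1)*((4/7)*7 + (4 + (5 + 5*3))) = (1*1)*(4 + (4 + (5 + 15))) = 1*(4 + (4 + 20)) = 1*(4 + 24) = 1*28 = 28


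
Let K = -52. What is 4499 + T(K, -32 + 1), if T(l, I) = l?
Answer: 4447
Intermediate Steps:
4499 + T(K, -32 + 1) = 4499 - 52 = 4447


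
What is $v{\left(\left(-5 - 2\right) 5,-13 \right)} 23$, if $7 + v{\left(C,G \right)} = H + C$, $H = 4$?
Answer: $-874$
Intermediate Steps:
$v{\left(C,G \right)} = -3 + C$ ($v{\left(C,G \right)} = -7 + \left(4 + C\right) = -3 + C$)
$v{\left(\left(-5 - 2\right) 5,-13 \right)} 23 = \left(-3 + \left(-5 - 2\right) 5\right) 23 = \left(-3 - 35\right) 23 = \left(-38\right) 23 = -874$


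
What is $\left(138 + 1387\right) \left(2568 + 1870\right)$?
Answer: $6767950$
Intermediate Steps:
$\left(138 + 1387\right) \left(2568 + 1870\right) = 1525 \cdot 4438 = 6767950$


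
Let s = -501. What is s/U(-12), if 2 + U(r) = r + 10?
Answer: 501/4 ≈ 125.25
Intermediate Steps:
U(r) = 8 + r (U(r) = -2 + (r + 10) = -2 + (10 + r) = 8 + r)
s/U(-12) = -501/(8 - 12) = -501/(-4) = -501*(-¼) = 501/4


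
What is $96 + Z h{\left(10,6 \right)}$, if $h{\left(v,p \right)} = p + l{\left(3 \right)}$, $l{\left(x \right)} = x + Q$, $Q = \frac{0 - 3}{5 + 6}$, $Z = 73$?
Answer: $\frac{8064}{11} \approx 733.09$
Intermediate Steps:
$Q = - \frac{3}{11} \approx -0.27273$
$l{\left(x \right)} = - \frac{3}{11} + x$ ($l{\left(x \right)} = x - \frac{3}{11} = - \frac{3}{11} + x$)
$h{\left(v,p \right)} = \frac{30}{11} + p$ ($h{\left(v,p \right)} = p + \left(- \frac{3}{11} + 3\right) = p + \frac{30}{11} = \frac{30}{11} + p$)
$96 + Z h{\left(10,6 \right)} = 96 + 73 \left(\frac{30}{11} + 6\right) = 96 + 73 \cdot \frac{96}{11} = 96 + \frac{7008}{11} = \frac{8064}{11}$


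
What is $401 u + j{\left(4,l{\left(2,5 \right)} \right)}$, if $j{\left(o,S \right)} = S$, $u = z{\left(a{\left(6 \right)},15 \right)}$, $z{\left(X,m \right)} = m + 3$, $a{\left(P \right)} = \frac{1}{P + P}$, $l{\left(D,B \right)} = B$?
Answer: $7223$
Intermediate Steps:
$a{\left(P \right)} = \frac{1}{2 P}$
$z{\left(X,m \right)} = 3 + m$
$u = 18$ ($u = 3 + 15 = 18$)
$401 u + j{\left(4,l{\left(2,5 \right)} \right)} = 401 \cdot 18 + 5 = 7218 + 5 = 7223$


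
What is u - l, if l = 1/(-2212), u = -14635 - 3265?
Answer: -39594799/2212 ≈ -17900.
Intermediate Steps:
u = -17900
l = -1/2212 ≈ -0.00045208
u - l = -17900 - 1*(-1/2212) = -17900 + 1/2212 = -39594799/2212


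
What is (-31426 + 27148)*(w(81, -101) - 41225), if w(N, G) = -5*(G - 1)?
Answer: 174178770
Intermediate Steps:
w(N, G) = 5 - 5*G (w(N, G) = -5*(-1 + G) = 5 - 5*G)
(-31426 + 27148)*(w(81, -101) - 41225) = (-31426 + 27148)*((5 - 5*(-101)) - 41225) = -4278*((5 + 505) - 41225) = -4278*(510 - 41225) = -4278*(-40715) = 174178770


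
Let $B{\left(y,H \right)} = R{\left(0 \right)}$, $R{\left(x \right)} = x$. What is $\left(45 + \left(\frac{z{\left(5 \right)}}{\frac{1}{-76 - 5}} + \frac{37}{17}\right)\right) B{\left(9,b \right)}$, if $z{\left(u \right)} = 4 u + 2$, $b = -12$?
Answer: $0$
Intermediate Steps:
$B{\left(y,H \right)} = 0$
$z{\left(u \right)} = 2 + 4 u$
$\left(45 + \left(\frac{z{\left(5 \right)}}{\frac{1}{-76 - 5}} + \frac{37}{17}\right)\right) B{\left(9,b \right)} = \left(45 + \left(\frac{2 + 4 \cdot 5}{\frac{1}{-76 - 5}} + \frac{37}{17}\right)\right) 0 = \left(45 + \left(\frac{2 + 20}{\frac{1}{-81}} + 37 \cdot \frac{1}{17}\right)\right) 0 = \left(45 + \left(\frac{22}{- \frac{1}{81}} + \frac{37}{17}\right)\right) 0 = \left(45 + \left(22 \left(-81\right) + \frac{37}{17}\right)\right) 0 = \left(45 + \left(-1782 + \frac{37}{17}\right)\right) 0 = \left(45 - \frac{30257}{17}\right) 0 = \left(- \frac{29492}{17}\right) 0 = 0$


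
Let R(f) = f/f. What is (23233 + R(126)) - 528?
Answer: 22706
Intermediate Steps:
R(f) = 1
(23233 + R(126)) - 528 = (23233 + 1) - 528 = 23234 - 528 = 22706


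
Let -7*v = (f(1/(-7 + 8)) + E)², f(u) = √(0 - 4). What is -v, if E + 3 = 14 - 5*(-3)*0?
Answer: 117/7 + 44*I/7 ≈ 16.714 + 6.2857*I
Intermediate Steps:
f(u) = 2*I (f(u) = √(-4) = 2*I)
E = 11 (E = -3 + (14 - 5*(-3)*0) = -3 + (14 + 15*0) = -3 + (14 + 0) = -3 + 14 = 11)
v = -(11 + 2*I)²/7 (v = -(2*I + 11)²/7 = -(11 + 2*I)²/7 ≈ -16.714 - 6.2857*I)
-v = -(-117/7 - 44*I/7) = 117/7 + 44*I/7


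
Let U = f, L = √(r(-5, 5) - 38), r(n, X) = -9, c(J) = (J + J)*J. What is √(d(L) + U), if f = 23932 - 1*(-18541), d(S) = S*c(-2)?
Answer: √(42473 + 8*I*√47) ≈ 206.09 + 0.133*I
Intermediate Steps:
c(J) = 2*J² (c(J) = (2*J)*J = 2*J²)
L = I*√47 (L = √(-9 - 38) = √(-47) = I*√47 ≈ 6.8557*I)
d(S) = 8*S (d(S) = S*(2*(-2)²) = S*(2*4) = S*8 = 8*S)
f = 42473 (f = 23932 + 18541 = 42473)
U = 42473
√(d(L) + U) = √(8*(I*√47) + 42473) = √(8*I*√47 + 42473) = √(42473 + 8*I*√47)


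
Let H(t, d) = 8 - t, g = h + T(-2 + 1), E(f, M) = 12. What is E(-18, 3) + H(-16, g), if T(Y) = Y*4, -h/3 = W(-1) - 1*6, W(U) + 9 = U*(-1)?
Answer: 36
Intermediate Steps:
W(U) = -9 - U (W(U) = -9 + U*(-1) = -9 - U)
h = 42 (h = -3*((-9 - 1*(-1)) - 1*6) = -3*((-9 + 1) - 6) = -3*(-8 - 6) = -3*(-14) = 42)
T(Y) = 4*Y
g = 38 (g = 42 + 4*(-2 + 1) = 42 + 4*(-1) = 42 - 4 = 38)
E(-18, 3) + H(-16, g) = 12 + (8 - 1*(-16)) = 12 + (8 + 16) = 12 + 24 = 36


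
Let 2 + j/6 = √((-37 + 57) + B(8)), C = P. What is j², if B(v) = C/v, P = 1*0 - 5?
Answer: 1683/2 - 36*√310 ≈ 207.65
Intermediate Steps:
P = -5 (P = 0 - 5 = -5)
C = -5
B(v) = -5/v
j = -12 + 3*√310/2 (j = -12 + 6*√((-37 + 57) - 5/8) = -12 + 6*√(20 - 5*⅛) = -12 + 6*√(20 - 5/8) = -12 + 6*√(155/8) = -12 + 6*(√310/4) = -12 + 3*√310/2 ≈ 14.410)
j² = (-12 + 3*√310/2)²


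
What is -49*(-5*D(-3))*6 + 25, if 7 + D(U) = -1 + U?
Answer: -16145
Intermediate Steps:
D(U) = -8 + U (D(U) = -7 + (-1 + U) = -8 + U)
-49*(-5*D(-3))*6 + 25 = -49*(-5*(-8 - 3))*6 + 25 = -49*(-5*(-11))*6 + 25 = -2695*6 + 25 = -49*330 + 25 = -16170 + 25 = -16145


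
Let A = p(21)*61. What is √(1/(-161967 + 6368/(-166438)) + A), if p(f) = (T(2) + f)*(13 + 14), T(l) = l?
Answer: √6882079769209471844645386/13478734957 ≈ 194.63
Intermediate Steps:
p(f) = 54 + 27*f (p(f) = (2 + f)*(13 + 14) = (2 + f)*27 = 54 + 27*f)
A = 37881 (A = (54 + 27*21)*61 = (54 + 567)*61 = 621*61 = 37881)
√(1/(-161967 + 6368/(-166438)) + A) = √(1/(-161967 + 6368/(-166438)) + 37881) = √(1/(-161967 + 6368*(-1/166438)) + 37881) = √(1/(-161967 - 3184/83219) + 37881) = √(1/(-13478734957/83219) + 37881) = √(-83219/13478734957 + 37881) = √(510587958822898/13478734957) = √6882079769209471844645386/13478734957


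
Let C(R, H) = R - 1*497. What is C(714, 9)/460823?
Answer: 217/460823 ≈ 0.00047090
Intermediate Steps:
C(R, H) = -497 + R (C(R, H) = R - 497 = -497 + R)
C(714, 9)/460823 = (-497 + 714)/460823 = 217*(1/460823) = 217/460823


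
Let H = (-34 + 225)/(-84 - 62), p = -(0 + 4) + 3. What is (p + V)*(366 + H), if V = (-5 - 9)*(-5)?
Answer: 3673905/146 ≈ 25164.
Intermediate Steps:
V = 70 (V = -14*(-5) = 70)
p = -1 (p = -1*4 + 3 = -4 + 3 = -1)
H = -191/146 (H = 191/(-146) = 191*(-1/146) = -191/146 ≈ -1.3082)
(p + V)*(366 + H) = (-1 + 70)*(366 - 191/146) = 69*(53245/146) = 3673905/146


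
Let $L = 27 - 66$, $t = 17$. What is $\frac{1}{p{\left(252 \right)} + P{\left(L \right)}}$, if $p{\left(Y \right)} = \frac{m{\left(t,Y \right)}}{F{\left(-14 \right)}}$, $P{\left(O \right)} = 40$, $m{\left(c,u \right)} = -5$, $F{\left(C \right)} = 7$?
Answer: $\frac{7}{275} \approx 0.025455$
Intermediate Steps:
$L = -39$ ($L = 27 - 66 = -39$)
$p{\left(Y \right)} = - \frac{5}{7}$
$\frac{1}{p{\left(252 \right)} + P{\left(L \right)}} = \frac{1}{- \frac{5}{7} + 40} = \frac{1}{\frac{275}{7}} = \frac{7}{275}$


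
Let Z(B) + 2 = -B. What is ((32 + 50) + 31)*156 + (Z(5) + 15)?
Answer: 17636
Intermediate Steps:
Z(B) = -2 - B
((32 + 50) + 31)*156 + (Z(5) + 15) = ((32 + 50) + 31)*156 + ((-2 - 1*5) + 15) = (82 + 31)*156 + ((-2 - 5) + 15) = 113*156 + (-7 + 15) = 17628 + 8 = 17636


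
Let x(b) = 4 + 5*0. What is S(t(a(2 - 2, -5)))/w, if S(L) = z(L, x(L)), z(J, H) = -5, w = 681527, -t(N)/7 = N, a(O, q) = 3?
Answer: -5/681527 ≈ -7.3365e-6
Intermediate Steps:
t(N) = -7*N
x(b) = 4 (x(b) = 4 + 0 = 4)
S(L) = -5
S(t(a(2 - 2, -5)))/w = -5/681527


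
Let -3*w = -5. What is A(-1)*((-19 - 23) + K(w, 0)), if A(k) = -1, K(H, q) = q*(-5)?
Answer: 42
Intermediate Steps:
w = 5/3 (w = -⅓*(-5) = 5/3 ≈ 1.6667)
K(H, q) = -5*q
A(-1)*((-19 - 23) + K(w, 0)) = -((-19 - 23) - 5*0) = -(-42 + 0) = -1*(-42) = 42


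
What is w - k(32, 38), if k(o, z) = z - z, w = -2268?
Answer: -2268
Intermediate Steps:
k(o, z) = 0
w - k(32, 38) = -2268 - 1*0 = -2268 + 0 = -2268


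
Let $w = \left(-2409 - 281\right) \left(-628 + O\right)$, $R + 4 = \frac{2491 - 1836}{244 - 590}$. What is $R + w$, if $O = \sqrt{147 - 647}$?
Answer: $\frac{584502681}{346} - 26900 i \sqrt{5} \approx 1.6893 \cdot 10^{6} - 60150.0 i$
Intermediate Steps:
$O = 10 i \sqrt{5}$ ($O = \sqrt{-500} = 10 i \sqrt{5} \approx 22.361 i$)
$R = - \frac{2039}{346}$ ($R = -4 + \frac{2491 - 1836}{244 - 590} = -4 + \frac{655}{-346} = -4 + 655 \left(- \frac{1}{346}\right) = -4 - \frac{655}{346} = - \frac{2039}{346} \approx -5.8931$)
$w = 1689320 - 26900 i \sqrt{5}$ ($w = \left(-2409 - 281\right) \left(-628 + 10 i \sqrt{5}\right) = - 2690 \left(-628 + 10 i \sqrt{5}\right) = 1689320 - 26900 i \sqrt{5} \approx 1.6893 \cdot 10^{6} - 60150.0 i$)
$R + w = - \frac{2039}{346} + \left(1689320 - 26900 i \sqrt{5}\right) = \frac{584502681}{346} - 26900 i \sqrt{5}$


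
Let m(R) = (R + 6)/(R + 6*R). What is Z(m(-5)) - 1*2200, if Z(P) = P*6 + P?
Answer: -11001/5 ≈ -2200.2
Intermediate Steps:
m(R) = (6 + R)/(7*R) (m(R) = (6 + R)/((7*R)) = (6 + R)*(1/(7*R)) = (6 + R)/(7*R))
Z(P) = 7*P (Z(P) = 6*P + P = 7*P)
Z(m(-5)) - 1*2200 = 7*((1/7)*(6 - 5)/(-5)) - 1*2200 = 7*((1/7)*(-1/5)*1) - 2200 = 7*(-1/35) - 2200 = -1/5 - 2200 = -11001/5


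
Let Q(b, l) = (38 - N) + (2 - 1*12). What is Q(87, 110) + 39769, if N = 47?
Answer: 39750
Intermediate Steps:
Q(b, l) = -19 (Q(b, l) = (38 - 1*47) + (2 - 1*12) = (38 - 47) + (2 - 12) = -9 - 10 = -19)
Q(87, 110) + 39769 = -19 + 39769 = 39750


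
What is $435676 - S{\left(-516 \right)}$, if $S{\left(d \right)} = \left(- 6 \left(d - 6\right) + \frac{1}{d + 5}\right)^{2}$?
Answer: $- \frac{2447679250605}{261121} \approx -9.3737 \cdot 10^{6}$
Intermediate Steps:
$S{\left(d \right)} = \left(36 + \frac{1}{5 + d} - 6 d\right)^{2}$ ($S{\left(d \right)} = \left(- 6 \left(-6 + d\right) + \frac{1}{5 + d}\right)^{2} = \left(\left(36 - 6 d\right) + \frac{1}{5 + d}\right)^{2} = \left(36 + \frac{1}{5 + d} - 6 d\right)^{2}$)
$435676 - S{\left(-516 \right)} = 435676 - \frac{\left(181 - 6 \left(-516\right)^{2} + 6 \left(-516\right)\right)^{2}}{\left(5 - 516\right)^{2}} = 435676 - \frac{\left(181 - 1597536 - 3096\right)^{2}}{261121} = 435676 - \frac{\left(-1600451\right)^{2}}{261121} = 435676 - \frac{1}{261121} \cdot 2561443403401 = 435676 - \frac{2561443403401}{261121} = - \frac{2447679250605}{261121}$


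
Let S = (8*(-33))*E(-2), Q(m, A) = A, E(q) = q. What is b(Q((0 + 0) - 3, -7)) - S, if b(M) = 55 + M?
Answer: -480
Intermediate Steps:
S = 528 (S = (8*(-33))*(-2) = -264*(-2) = 528)
b(Q((0 + 0) - 3, -7)) - S = (55 - 7) - 1*528 = 48 - 528 = -480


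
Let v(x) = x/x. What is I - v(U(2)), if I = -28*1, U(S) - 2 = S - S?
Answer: -29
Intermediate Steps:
U(S) = 2 (U(S) = 2 + (S - S) = 2 + 0 = 2)
v(x) = 1
I = -28
I - v(U(2)) = -28 - 1*1 = -28 - 1 = -29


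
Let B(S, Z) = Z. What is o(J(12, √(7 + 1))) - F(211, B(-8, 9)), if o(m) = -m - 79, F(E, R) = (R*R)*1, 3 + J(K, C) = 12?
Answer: -169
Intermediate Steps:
J(K, C) = 9 (J(K, C) = -3 + 12 = 9)
F(E, R) = R² (F(E, R) = R²*1 = R²)
o(m) = -79 - m
o(J(12, √(7 + 1))) - F(211, B(-8, 9)) = (-79 - 1*9) - 1*9² = (-79 - 9) - 1*81 = -88 - 81 = -169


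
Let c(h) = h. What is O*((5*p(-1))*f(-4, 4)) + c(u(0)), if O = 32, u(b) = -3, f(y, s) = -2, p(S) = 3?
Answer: -963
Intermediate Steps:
O*((5*p(-1))*f(-4, 4)) + c(u(0)) = 32*((5*3)*(-2)) - 3 = 32*(15*(-2)) - 3 = 32*(-30) - 3 = -960 - 3 = -963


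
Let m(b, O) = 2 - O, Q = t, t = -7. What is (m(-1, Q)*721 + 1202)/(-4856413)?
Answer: -7691/4856413 ≈ -0.0015837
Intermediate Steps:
Q = -7
(m(-1, Q)*721 + 1202)/(-4856413) = ((2 - 1*(-7))*721 + 1202)/(-4856413) = ((2 + 7)*721 + 1202)*(-1/4856413) = (9*721 + 1202)*(-1/4856413) = (6489 + 1202)*(-1/4856413) = 7691*(-1/4856413) = -7691/4856413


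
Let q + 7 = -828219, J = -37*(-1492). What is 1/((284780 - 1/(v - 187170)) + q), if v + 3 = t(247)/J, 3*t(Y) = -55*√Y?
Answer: -261093708691114481798198267/141890331611956468133264393950378 + 2277165*√247/70945165805978234066632196975189 ≈ -1.8401e-6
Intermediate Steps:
t(Y) = -55*√Y/3 (t(Y) = (-55*√Y)/3 = -55*√Y/3)
J = 55204
v = -3 - 55*√247/165612 (v = -3 - 55*√247/3/55204 = -3 - 55*√247/3*(1/55204) = -3 - 55*√247/165612 ≈ -3.0052)
q = -828226 (q = -7 - 828219 = -828226)
1/((284780 - 1/(v - 187170)) + q) = 1/((284780 - 1/((-3 - 55*√247/165612) - 187170)) - 828226) = 1/((284780 - 1/(-187173 - 55*√247/165612)) - 828226) = 1/(-543446 - 1/(-187173 - 55*√247/165612))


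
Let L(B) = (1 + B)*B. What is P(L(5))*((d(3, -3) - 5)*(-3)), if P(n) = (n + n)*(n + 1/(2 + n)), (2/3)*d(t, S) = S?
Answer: 821655/16 ≈ 51353.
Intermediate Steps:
L(B) = B*(1 + B)
d(t, S) = 3*S/2
P(n) = 2*n*(n + 1/(2 + n)) (P(n) = (2*n)*(n + 1/(2 + n)) = 2*n*(n + 1/(2 + n)))
P(L(5))*((d(3, -3) - 5)*(-3)) = (2*(5*(1 + 5))*(1 + (5*(1 + 5))² + 2*(5*(1 + 5)))/(2 + 5*(1 + 5)))*(((3/2)*(-3) - 5)*(-3)) = (2*(5*6)*(1 + (5*6)² + 2*(5*6))/(2 + 5*6))*((-9/2 - 5)*(-3)) = (2*30*(1 + 30² + 2*30)/(2 + 30))*(-19/2*(-3)) = (2*30*(1 + 900 + 60)/32)*(57/2) = (2*30*(1/32)*961)*(57/2) = (14415/8)*(57/2) = 821655/16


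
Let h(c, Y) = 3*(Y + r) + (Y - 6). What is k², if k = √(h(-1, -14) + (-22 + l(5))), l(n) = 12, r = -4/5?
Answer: -372/5 ≈ -74.400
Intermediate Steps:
r = -⅘ (r = -4*⅕ = -⅘ ≈ -0.80000)
h(c, Y) = -42/5 + 4*Y (h(c, Y) = 3*(Y - ⅘) + (Y - 6) = 3*(-⅘ + Y) + (-6 + Y) = (-12/5 + 3*Y) + (-6 + Y) = -42/5 + 4*Y)
k = 2*I*√465/5 (k = √((-42/5 + 4*(-14)) + (-22 + 12)) = √((-42/5 - 56) - 10) = √(-322/5 - 10) = √(-372/5) = 2*I*√465/5 ≈ 8.6255*I)
k² = (2*I*√465/5)² = -372/5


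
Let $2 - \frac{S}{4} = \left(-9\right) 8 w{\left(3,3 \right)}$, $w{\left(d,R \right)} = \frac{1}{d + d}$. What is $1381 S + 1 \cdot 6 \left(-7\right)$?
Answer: $77294$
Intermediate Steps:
$w{\left(d,R \right)} = \frac{1}{2 d}$
$S = 56$ ($S = 8 - 4 \left(-9\right) 8 \frac{1}{2 \cdot 3} = 8 - 4 \left(- 72 \cdot \frac{1}{2} \cdot \frac{1}{3}\right) = 8 - 4 \left(\left(-72\right) \frac{1}{6}\right) = 8 - -48 = 8 + 48 = 56$)
$1381 S + 1 \cdot 6 \left(-7\right) = 1381 \cdot 56 + 1 \cdot 6 \left(-7\right) = 77336 + 6 \left(-7\right) = 77336 - 42 = 77294$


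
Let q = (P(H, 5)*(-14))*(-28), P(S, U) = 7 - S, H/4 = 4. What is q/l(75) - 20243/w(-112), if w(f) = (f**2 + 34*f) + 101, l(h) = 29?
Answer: -31763983/256273 ≈ -123.95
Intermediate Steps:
H = 16 (H = 4*4 = 16)
q = -3528 (q = ((7 - 1*16)*(-14))*(-28) = ((7 - 16)*(-14))*(-28) = -9*(-14)*(-28) = 126*(-28) = -3528)
w(f) = 101 + f**2 + 34*f
q/l(75) - 20243/w(-112) = -3528/29 - 20243/(101 + (-112)**2 + 34*(-112)) = -3528*1/29 - 20243/(101 + 12544 - 3808) = -3528/29 - 20243/8837 = -31763983/256273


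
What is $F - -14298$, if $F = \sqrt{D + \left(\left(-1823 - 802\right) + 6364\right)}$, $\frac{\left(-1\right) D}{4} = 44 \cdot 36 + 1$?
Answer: $14298 + 51 i \approx 14298.0 + 51.0 i$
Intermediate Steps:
$D = -6340$ ($D = - 4 \left(44 \cdot 36 + 1\right) = - 4 \left(1584 + 1\right) = \left(-4\right) 1585 = -6340$)
$F = 51 i$ ($F = \sqrt{-6340 + \left(\left(-1823 - 802\right) + 6364\right)} = \sqrt{-6340 + \left(-2625 + 6364\right)} = \sqrt{-6340 + 3739} = \sqrt{-2601} = 51 i \approx 51.0 i$)
$F - -14298 = 51 i - -14298 = 51 i + 14298 = 14298 + 51 i$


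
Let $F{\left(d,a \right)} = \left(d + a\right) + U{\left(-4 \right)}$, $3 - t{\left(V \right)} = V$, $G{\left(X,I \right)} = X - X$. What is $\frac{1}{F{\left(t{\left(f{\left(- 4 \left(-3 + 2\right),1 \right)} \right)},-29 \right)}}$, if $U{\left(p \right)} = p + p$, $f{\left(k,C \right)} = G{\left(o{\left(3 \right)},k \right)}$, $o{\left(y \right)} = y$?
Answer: $- \frac{1}{34} \approx -0.029412$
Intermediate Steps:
$G{\left(X,I \right)} = 0$
$f{\left(k,C \right)} = 0$
$t{\left(V \right)} = 3 - V$
$U{\left(p \right)} = 2 p$
$F{\left(d,a \right)} = -8 + a + d$ ($F{\left(d,a \right)} = \left(d + a\right) + 2 \left(-4\right) = \left(a + d\right) - 8 = -8 + a + d$)
$\frac{1}{F{\left(t{\left(f{\left(- 4 \left(-3 + 2\right),1 \right)} \right)},-29 \right)}} = \frac{1}{-8 - 29 + \left(3 - 0\right)} = \frac{1}{-8 - 29 + \left(3 + 0\right)} = \frac{1}{-8 - 29 + 3} = \frac{1}{-34} = - \frac{1}{34}$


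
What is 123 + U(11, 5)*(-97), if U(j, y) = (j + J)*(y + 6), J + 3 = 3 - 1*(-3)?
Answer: -14815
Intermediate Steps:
J = 3 (J = -3 + (3 - 1*(-3)) = -3 + (3 + 3) = -3 + 6 = 3)
U(j, y) = (3 + j)*(6 + y) (U(j, y) = (j + 3)*(y + 6) = (3 + j)*(6 + y))
123 + U(11, 5)*(-97) = 123 + (18 + 3*5 + 6*11 + 11*5)*(-97) = 123 + (18 + 15 + 66 + 55)*(-97) = 123 + 154*(-97) = 123 - 14938 = -14815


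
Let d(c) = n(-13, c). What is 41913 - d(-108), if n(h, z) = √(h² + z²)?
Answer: 41913 - √11833 ≈ 41804.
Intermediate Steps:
d(c) = √(169 + c²) (d(c) = √((-13)² + c²) = √(169 + c²))
41913 - d(-108) = 41913 - √(169 + (-108)²) = 41913 - √(169 + 11664) = 41913 - √11833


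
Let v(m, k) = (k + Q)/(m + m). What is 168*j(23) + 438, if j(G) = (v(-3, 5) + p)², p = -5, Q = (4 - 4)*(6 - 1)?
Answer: 18464/3 ≈ 6154.7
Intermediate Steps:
Q = 0 (Q = 0*5 = 0)
v(m, k) = k/(2*m) (v(m, k) = (k + 0)/(m + m) = k/((2*m)) = k*(1/(2*m)) = k/(2*m))
j(G) = 1225/36 (j(G) = ((½)*5/(-3) - 5)² = ((½)*5*(-⅓) - 5)² = (-⅚ - 5)² = (-35/6)² = 1225/36)
168*j(23) + 438 = 168*(1225/36) + 438 = 17150/3 + 438 = 18464/3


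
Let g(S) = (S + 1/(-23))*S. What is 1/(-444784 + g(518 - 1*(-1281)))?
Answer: 23/64205392 ≈ 3.5823e-7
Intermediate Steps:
g(S) = S*(-1/23 + S) (g(S) = (S - 1/23)*S = (-1/23 + S)*S = S*(-1/23 + S))
1/(-444784 + g(518 - 1*(-1281))) = 1/(-444784 + (518 - 1*(-1281))*(-1/23 + (518 - 1*(-1281)))) = 1/(-444784 + (518 + 1281)*(-1/23 + (518 + 1281))) = 1/(-444784 + 1799*(-1/23 + 1799)) = 1/(-444784 + 1799*(41376/23)) = 1/(-444784 + 74435424/23) = 1/(64205392/23) = 23/64205392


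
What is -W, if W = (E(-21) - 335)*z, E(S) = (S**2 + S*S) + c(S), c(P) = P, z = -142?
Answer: 74692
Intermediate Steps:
E(S) = S + 2*S**2 (E(S) = (S**2 + S*S) + S = (S**2 + S**2) + S = 2*S**2 + S = S + 2*S**2)
W = -74692 (W = (-21*(1 + 2*(-21)) - 335)*(-142) = (-21*(1 - 42) - 335)*(-142) = (-21*(-41) - 335)*(-142) = (861 - 335)*(-142) = 526*(-142) = -74692)
-W = -1*(-74692) = 74692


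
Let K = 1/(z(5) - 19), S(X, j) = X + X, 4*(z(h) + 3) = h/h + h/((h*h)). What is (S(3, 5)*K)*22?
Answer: -1320/217 ≈ -6.0829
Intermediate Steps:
z(h) = -11/4 + 1/(4*h) (z(h) = -3 + (h/h + h/((h*h)))/4 = -3 + (1 + h/(h**2))/4 = -3 + (1 + h/h**2)/4 = -3 + (1 + 1/h)/4 = -3 + (1/4 + 1/(4*h)) = -11/4 + 1/(4*h))
S(X, j) = 2*X
K = -10/217 (K = 1/((1/4)*(1 - 11*5)/5 - 19) = 1/((1/4)*(1/5)*(1 - 55) - 19) = 1/((1/4)*(1/5)*(-54) - 19) = 1/(-27/10 - 19) = 1/(-217/10) = -10/217 ≈ -0.046083)
(S(3, 5)*K)*22 = ((2*3)*(-10/217))*22 = (6*(-10/217))*22 = -60/217*22 = -1320/217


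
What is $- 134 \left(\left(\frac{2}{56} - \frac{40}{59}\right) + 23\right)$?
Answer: $- \frac{2474645}{826} \approx -2995.9$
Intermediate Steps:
$- 134 \left(\left(\frac{2}{56} - \frac{40}{59}\right) + 23\right) = - 134 \left(\left(2 \cdot \frac{1}{56} - \frac{40}{59}\right) + 23\right) = - 134 \left(\left(\frac{1}{28} - \frac{40}{59}\right) + 23\right) = - 134 \left(- \frac{1061}{1652} + 23\right) = \left(-134\right) \frac{36935}{1652} = - \frac{2474645}{826}$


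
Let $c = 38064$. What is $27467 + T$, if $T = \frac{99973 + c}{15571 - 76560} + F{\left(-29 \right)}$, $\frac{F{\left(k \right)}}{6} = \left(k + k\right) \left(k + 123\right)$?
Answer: $- \frac{320025342}{60989} \approx -5247.3$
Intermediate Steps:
$F{\left(k \right)} = 12 k \left(123 + k\right)$ ($F{\left(k \right)} = 6 \left(k + k\right) \left(k + 123\right) = 6 \cdot 2 k \left(123 + k\right) = 12 k \left(123 + k\right)$)
$T = - \frac{1995210205}{60989}$ ($T = \frac{99973 + 38064}{15571 - 76560} + 12 \left(-29\right) \left(123 - 29\right) = \frac{138037}{-60989} + 12 \left(-29\right) 94 = 138037 \left(- \frac{1}{60989}\right) - 32712 = - \frac{138037}{60989} - 32712 = - \frac{1995210205}{60989} \approx -32714.0$)
$27467 + T = 27467 - \frac{1995210205}{60989} = - \frac{320025342}{60989}$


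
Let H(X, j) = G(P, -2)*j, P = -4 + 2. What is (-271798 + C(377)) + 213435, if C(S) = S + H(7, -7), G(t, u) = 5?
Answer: -58021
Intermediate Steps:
P = -2
H(X, j) = 5*j
C(S) = -35 + S (C(S) = S + 5*(-7) = S - 35 = -35 + S)
(-271798 + C(377)) + 213435 = (-271798 + (-35 + 377)) + 213435 = (-271798 + 342) + 213435 = -271456 + 213435 = -58021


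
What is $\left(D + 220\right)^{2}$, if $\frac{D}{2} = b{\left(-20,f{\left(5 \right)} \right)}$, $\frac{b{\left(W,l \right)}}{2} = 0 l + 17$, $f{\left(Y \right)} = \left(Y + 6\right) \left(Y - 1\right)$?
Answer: $82944$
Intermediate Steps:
$f{\left(Y \right)} = \left(-1 + Y\right) \left(6 + Y\right)$ ($f{\left(Y \right)} = \left(6 + Y\right) \left(-1 + Y\right) = \left(-1 + Y\right) \left(6 + Y\right)$)
$b{\left(W,l \right)} = 34$ ($b{\left(W,l \right)} = 2 \left(0 l + 17\right) = 2 \left(0 + 17\right) = 2 \cdot 17 = 34$)
$D = 68$ ($D = 2 \cdot 34 = 68$)
$\left(D + 220\right)^{2} = \left(68 + 220\right)^{2} = 288^{2} = 82944$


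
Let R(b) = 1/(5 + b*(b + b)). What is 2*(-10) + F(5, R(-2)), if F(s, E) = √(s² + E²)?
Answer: -20 + √4226/13 ≈ -14.999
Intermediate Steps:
R(b) = 1/(5 + 2*b²) (R(b) = 1/(5 + b*(2*b)) = 1/(5 + 2*b²))
F(s, E) = √(E² + s²)
2*(-10) + F(5, R(-2)) = 2*(-10) + √((1/(5 + 2*(-2)²))² + 5²) = -20 + √((1/(5 + 2*4))² + 25) = -20 + √((1/(5 + 8))² + 25) = -20 + √((1/13)² + 25) = -20 + √(1/169 + 25) = -20 + √(4226/169) = -20 + √4226/13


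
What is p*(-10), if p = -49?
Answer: 490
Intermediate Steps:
p*(-10) = -49*(-10) = 490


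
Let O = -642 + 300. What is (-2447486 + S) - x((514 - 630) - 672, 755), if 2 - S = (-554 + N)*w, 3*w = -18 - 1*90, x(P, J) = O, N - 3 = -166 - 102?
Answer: -2476626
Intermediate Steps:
N = -265 (N = 3 + (-166 - 102) = 3 - 268 = -265)
O = -342
x(P, J) = -342
w = -36 (w = (-18 - 1*90)/3 = (-18 - 90)/3 = (1/3)*(-108) = -36)
S = -29482 (S = 2 - (-554 - 265)*(-36) = 2 - (-819)*(-36) = 2 - 1*29484 = 2 - 29484 = -29482)
(-2447486 + S) - x((514 - 630) - 672, 755) = (-2447486 - 29482) - 1*(-342) = -2476968 + 342 = -2476626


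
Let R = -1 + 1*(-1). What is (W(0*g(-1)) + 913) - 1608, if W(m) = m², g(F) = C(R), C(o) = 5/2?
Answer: -695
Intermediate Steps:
R = -2 (R = -1 - 1 = -2)
C(o) = 5/2 (C(o) = 5*(½) = 5/2)
g(F) = 5/2
(W(0*g(-1)) + 913) - 1608 = ((0*(5/2))² + 913) - 1608 = (0² + 913) - 1608 = (0 + 913) - 1608 = 913 - 1608 = -695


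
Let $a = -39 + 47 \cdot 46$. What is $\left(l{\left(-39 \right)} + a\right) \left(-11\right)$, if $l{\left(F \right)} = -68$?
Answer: $-22605$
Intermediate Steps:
$a = 2123$ ($a = -39 + 2162 = 2123$)
$\left(l{\left(-39 \right)} + a\right) \left(-11\right) = \left(-68 + 2123\right) \left(-11\right) = 2055 \left(-11\right) = -22605$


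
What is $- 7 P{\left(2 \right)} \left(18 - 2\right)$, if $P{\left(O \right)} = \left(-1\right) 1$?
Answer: $112$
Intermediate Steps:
$P{\left(O \right)} = -1$
$- 7 P{\left(2 \right)} \left(18 - 2\right) = \left(-7\right) \left(-1\right) \left(18 - 2\right) = 7 \left(18 - 2\right) = 7 \cdot 16 = 112$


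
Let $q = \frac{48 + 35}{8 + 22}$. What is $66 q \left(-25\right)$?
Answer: $-4565$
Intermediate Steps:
$q = \frac{83}{30} \approx 2.7667$
$66 q \left(-25\right) = 66 \cdot \frac{83}{30} \left(-25\right) = \frac{913}{5} \left(-25\right) = -4565$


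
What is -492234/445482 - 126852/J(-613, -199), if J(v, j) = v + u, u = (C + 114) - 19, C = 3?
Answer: 9376130359/38237205 ≈ 245.21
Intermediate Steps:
u = 98 (u = (3 + 114) - 19 = 117 - 19 = 98)
J(v, j) = 98 + v (J(v, j) = v + 98 = 98 + v)
-492234/445482 - 126852/J(-613, -199) = -492234/445482 - 126852/(98 - 613) = -492234*1/445482 - 126852/(-515) = -82039/74247 - 126852*(-1/515) = -82039/74247 + 126852/515 = 9376130359/38237205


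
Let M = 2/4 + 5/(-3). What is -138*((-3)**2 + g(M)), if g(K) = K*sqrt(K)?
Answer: -1242 + 161*I*sqrt(42)/6 ≈ -1242.0 + 173.9*I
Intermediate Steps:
M = -7/6 (M = 2*(1/4) + 5*(-1/3) = 1/2 - 5/3 = -7/6 ≈ -1.1667)
g(K) = K**(3/2)
-138*((-3)**2 + g(M)) = -138*((-3)**2 + (-7/6)**(3/2)) = -138*(9 - 7*I*sqrt(42)/36) = -1242 + 161*I*sqrt(42)/6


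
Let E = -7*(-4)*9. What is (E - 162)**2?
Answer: 8100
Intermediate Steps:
E = 252 (E = 28*9 = 252)
(E - 162)**2 = (252 - 162)**2 = 90**2 = 8100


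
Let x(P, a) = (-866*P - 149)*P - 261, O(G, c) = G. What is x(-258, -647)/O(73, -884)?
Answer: -57606243/73 ≈ -7.8913e+5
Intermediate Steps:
x(P, a) = -261 + P*(-149 - 866*P) (x(P, a) = (-149 - 866*P)*P - 261 = P*(-149 - 866*P) - 261 = -261 + P*(-149 - 866*P))
x(-258, -647)/O(73, -884) = (-261 - 866*(-258)² - 149*(-258))/73 = (-261 - 866*66564 + 38442)*(1/73) = (-261 - 57644424 + 38442)*(1/73) = -57606243*1/73 = -57606243/73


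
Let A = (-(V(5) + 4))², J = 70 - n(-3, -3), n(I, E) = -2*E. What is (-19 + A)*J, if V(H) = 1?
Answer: 384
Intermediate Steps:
J = 64 (J = 70 - (-2)*(-3) = 70 - 1*6 = 70 - 6 = 64)
A = 25 (A = (-(1 + 4))² = (-1*5)² = (-5)² = 25)
(-19 + A)*J = (-19 + 25)*64 = 6*64 = 384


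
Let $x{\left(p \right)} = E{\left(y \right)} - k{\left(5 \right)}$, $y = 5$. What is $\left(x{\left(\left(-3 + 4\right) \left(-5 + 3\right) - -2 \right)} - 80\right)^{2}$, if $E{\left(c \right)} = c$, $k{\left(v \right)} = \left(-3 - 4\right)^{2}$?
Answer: $15376$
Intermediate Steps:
$k{\left(v \right)} = 49$ ($k{\left(v \right)} = \left(-7\right)^{2} = 49$)
$x{\left(p \right)} = -44$ ($x{\left(p \right)} = 5 - 49 = -44$)
$\left(x{\left(\left(-3 + 4\right) \left(-5 + 3\right) - -2 \right)} - 80\right)^{2} = \left(-44 - 80\right)^{2} = \left(-124\right)^{2} = 15376$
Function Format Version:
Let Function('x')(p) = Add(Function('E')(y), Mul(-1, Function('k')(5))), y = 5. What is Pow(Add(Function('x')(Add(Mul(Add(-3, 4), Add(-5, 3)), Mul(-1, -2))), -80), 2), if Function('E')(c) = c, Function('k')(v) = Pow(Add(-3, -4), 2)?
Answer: 15376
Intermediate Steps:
Function('k')(v) = 49 (Function('k')(v) = Pow(-7, 2) = 49)
Function('x')(p) = -44 (Function('x')(p) = Add(5, Mul(-1, 49)) = Add(5, -49) = -44)
Pow(Add(Function('x')(Add(Mul(Add(-3, 4), Add(-5, 3)), Mul(-1, -2))), -80), 2) = Pow(Add(-44, -80), 2) = Pow(-124, 2) = 15376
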